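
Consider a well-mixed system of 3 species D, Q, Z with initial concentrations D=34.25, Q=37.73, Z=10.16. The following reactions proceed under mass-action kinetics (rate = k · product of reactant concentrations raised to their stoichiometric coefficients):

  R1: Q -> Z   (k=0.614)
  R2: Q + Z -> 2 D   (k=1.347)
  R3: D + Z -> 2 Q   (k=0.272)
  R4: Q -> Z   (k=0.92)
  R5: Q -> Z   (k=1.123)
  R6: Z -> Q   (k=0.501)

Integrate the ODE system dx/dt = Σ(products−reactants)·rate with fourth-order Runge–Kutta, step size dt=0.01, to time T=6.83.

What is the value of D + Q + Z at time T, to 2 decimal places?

Value at T = 82.14

Check how each reaction changes W = D + Q + Z (weight of products minus weight of reactants):
R1: Q -> Z: (1·1) − (1·1) = 1 − 1 = 0
R2: Q + Z -> 2 D: (1·2) − (1·1 + 1·1) = 2 − 2 = 0
R3: D + Z -> 2 Q: (1·2) − (1·1 + 1·1) = 2 − 2 = 0
R4: Q -> Z: (1·1) − (1·1) = 1 − 1 = 0
R5: Q -> Z: (1·1) − (1·1) = 1 − 1 = 0
R6: Z -> Q: (1·1) − (1·1) = 1 − 1 = 0
Every reaction leaves W unchanged, so W is conserved and no simulation is needed: W(T) = W(0) = 34.25 + 37.73 + 10.16 = 82.14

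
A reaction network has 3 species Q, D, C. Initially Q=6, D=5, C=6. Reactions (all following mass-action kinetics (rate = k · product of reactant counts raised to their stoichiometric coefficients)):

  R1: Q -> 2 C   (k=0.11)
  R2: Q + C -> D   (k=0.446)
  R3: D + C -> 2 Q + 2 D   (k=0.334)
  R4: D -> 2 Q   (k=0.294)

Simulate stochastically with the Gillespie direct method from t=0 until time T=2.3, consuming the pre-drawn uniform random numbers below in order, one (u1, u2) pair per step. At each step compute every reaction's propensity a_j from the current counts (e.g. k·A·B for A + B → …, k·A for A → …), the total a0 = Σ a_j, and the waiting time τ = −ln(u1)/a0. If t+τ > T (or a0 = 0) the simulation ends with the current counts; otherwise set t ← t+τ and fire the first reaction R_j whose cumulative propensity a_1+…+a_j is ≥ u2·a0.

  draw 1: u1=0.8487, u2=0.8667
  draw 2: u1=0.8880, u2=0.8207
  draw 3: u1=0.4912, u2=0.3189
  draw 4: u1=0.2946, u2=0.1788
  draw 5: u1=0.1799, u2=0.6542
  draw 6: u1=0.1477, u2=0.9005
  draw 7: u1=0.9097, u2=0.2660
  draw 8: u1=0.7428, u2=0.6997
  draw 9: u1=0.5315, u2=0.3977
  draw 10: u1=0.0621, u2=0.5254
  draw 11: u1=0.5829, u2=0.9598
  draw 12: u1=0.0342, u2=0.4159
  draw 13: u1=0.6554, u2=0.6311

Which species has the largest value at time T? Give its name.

Dominant species at T: Q

t=0.000: Q=6 D=5 C=6
Draw 1: a1=0.660, a2=16.056, a3=10.020, a4=1.470, a0=28.206; τ=−ln(0.8487)/28.206=0.006 → t=0.006; u2·a0=0.8667·28.206=24.446; a1+a2=16.716 < 24.446 ≤ a1+…+a3=26.736 → R3 fires; Q=8 D=6 C=5
Draw 2: a1=0.880, a2=17.840, a3=10.020, a4=1.764, a0=30.504; τ=−ln(0.8880)/30.504=0.004 → t=0.010; u2·a0=0.8207·30.504=25.035; a1+a2=18.720 < 25.035 ≤ a1+…+a3=28.740 → R3 fires; Q=10 D=7 C=4
Draw 3: a1=1.100, a2=17.840, a3=9.352, a4=2.058, a0=30.350; τ=−ln(0.4912)/30.350=0.023 → t=0.033; u2·a0=0.3189·30.350=9.679; a1=1.100 < 9.679 ≤ a1+a2=18.940 → R2 fires; Q=9 D=8 C=3
Draw 4: a1=0.990, a2=12.042, a3=8.016, a4=2.352, a0=23.400; τ=−ln(0.2946)/23.400=0.052 → t=0.085; u2·a0=0.1788·23.400=4.184; a1=0.990 < 4.184 ≤ a1+a2=13.032 → R2 fires; Q=8 D=9 C=2
Draw 5: a1=0.880, a2=7.136, a3=6.012, a4=2.646, a0=16.674; τ=−ln(0.1799)/16.674=0.103 → t=0.188; u2·a0=0.6542·16.674=10.908; a1+a2=8.016 < 10.908 ≤ a1+…+a3=14.028 → R3 fires; Q=10 D=10 C=1
Draw 6: a1=1.100, a2=4.460, a3=3.340, a4=2.940, a0=11.840; τ=−ln(0.1477)/11.840=0.162 → t=0.350; u2·a0=0.9005·11.840=10.662; a1+…+a3=8.900 < 10.662 ≤ a1+…+a4=11.840 → R4 fires; Q=12 D=9 C=1
Draw 7: a1=1.320, a2=5.352, a3=3.006, a4=2.646, a0=12.324; τ=−ln(0.9097)/12.324=0.008 → t=0.357; u2·a0=0.2660·12.324=3.278; a1=1.320 < 3.278 ≤ a1+a2=6.672 → R2 fires; Q=11 D=10 C=0
Draw 8: a1=1.210, a2=0.000, a3=0.000, a4=2.940, a0=4.150; τ=−ln(0.7428)/4.150=0.072 → t=0.429; u2·a0=0.6997·4.150=2.904; a1+…+a3=1.210 < 2.904 ≤ a1+…+a4=4.150 → R4 fires; Q=13 D=9 C=0
Draw 9: a1=1.430, a2=0.000, a3=0.000, a4=2.646, a0=4.076; τ=−ln(0.5315)/4.076=0.155 → t=0.584; u2·a0=0.3977·4.076=1.621; a1+…+a3=1.430 < 1.621 ≤ a1+…+a4=4.076 → R4 fires; Q=15 D=8 C=0
Draw 10: a1=1.650, a2=0.000, a3=0.000, a4=2.352, a0=4.002; τ=−ln(0.0621)/4.002=0.694 → t=1.279; u2·a0=0.5254·4.002=2.103; a1+…+a3=1.650 < 2.103 ≤ a1+…+a4=4.002 → R4 fires; Q=17 D=7 C=0
Draw 11: a1=1.870, a2=0.000, a3=0.000, a4=2.058, a0=3.928; τ=−ln(0.5829)/3.928=0.137 → t=1.416; u2·a0=0.9598·3.928=3.770; a1+…+a3=1.870 < 3.770 ≤ a1+…+a4=3.928 → R4 fires; Q=19 D=6 C=0
Draw 12: a1=2.090, a2=0.000, a3=0.000, a4=1.764, a0=3.854; τ=−ln(0.0342)/3.854=0.876 → t=2.292; u2·a0=0.4159·3.854=1.603 ≤ a1=2.090 → R1 fires; Q=18 D=6 C=2
Draw 13: a1=1.980, a2=16.056, a3=4.008, a4=1.764, a0=23.808; τ=−ln(0.6554)/23.808=0.018 → t=2.310 > T=2.3: stop.
At T=2.3: Q=18 D=6 C=2; the largest is Q.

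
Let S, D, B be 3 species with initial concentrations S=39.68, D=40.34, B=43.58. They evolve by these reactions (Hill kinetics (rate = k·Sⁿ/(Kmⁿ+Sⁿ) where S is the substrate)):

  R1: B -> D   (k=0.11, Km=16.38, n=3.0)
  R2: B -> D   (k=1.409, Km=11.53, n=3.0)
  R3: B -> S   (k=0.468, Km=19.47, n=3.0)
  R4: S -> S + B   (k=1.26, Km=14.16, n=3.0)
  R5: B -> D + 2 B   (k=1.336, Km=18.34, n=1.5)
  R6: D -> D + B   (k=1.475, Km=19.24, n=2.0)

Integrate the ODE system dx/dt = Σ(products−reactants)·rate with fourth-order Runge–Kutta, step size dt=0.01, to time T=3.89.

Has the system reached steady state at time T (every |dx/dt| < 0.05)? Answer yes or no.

RK4 with dt=0.01: 389 steps to T=3.89. Trajectory (selected grid times):
t=0.00: S=39.68 D=40.34 B=43.58
t=0.43: S=39.87 D=41.43 B=44.24
t=0.86: S=40.05 D=42.53 B=44.92
t=1.30: S=40.24 D=43.65 B=45.61
t=1.73: S=40.43 D=44.75 B=46.29
t=2.16: S=40.62 D=45.85 B=46.98
t=2.59: S=40.80 D=46.96 B=47.67
t=3.03: S=41.00 D=48.09 B=48.39
t=3.46: S=41.19 D=49.20 B=49.09
t=3.89: S=41.38 D=50.32 B=49.80
Rates at T: R1=0.1062, R2=1.3917, R3=0.4416, R4=1.2114, R5=1.0919, R6=1.2868
dx/dt at T (Σ net stoichiometry × rate): S=+0.4416, D=+2.5899, B=+1.6507
Largest |dx/dt| is |+2.5899| (D) ≥ 0.05 → not steady.

Steady state at T: no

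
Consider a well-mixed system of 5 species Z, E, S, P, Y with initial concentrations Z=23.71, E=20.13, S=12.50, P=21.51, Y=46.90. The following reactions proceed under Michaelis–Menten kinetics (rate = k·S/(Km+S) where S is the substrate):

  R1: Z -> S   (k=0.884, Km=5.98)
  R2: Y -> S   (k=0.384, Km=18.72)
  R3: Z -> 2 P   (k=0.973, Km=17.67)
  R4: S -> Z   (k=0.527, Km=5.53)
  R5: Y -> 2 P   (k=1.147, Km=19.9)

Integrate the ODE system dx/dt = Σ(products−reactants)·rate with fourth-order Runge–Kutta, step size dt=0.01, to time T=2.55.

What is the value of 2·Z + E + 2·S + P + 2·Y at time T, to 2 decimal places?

Value at T = 207.86

Check how each reaction changes W = 2·Z + E + 2·S + P + 2·Y (weight of products minus weight of reactants):
R1: Z -> S: (2·1) − (2·1) = 2 − 2 = 0
R2: Y -> S: (2·1) − (2·1) = 2 − 2 = 0
R3: Z -> 2 P: (1·2) − (2·1) = 2 − 2 = 0
R4: S -> Z: (2·1) − (2·1) = 2 − 2 = 0
R5: Y -> 2 P: (1·2) − (2·1) = 2 − 2 = 0
Every reaction leaves W unchanged, so W is conserved and no simulation is needed: W(T) = W(0) = 2·23.71 + 20.13 + 2·12.50 + 21.51 + 2·46.90 = 207.86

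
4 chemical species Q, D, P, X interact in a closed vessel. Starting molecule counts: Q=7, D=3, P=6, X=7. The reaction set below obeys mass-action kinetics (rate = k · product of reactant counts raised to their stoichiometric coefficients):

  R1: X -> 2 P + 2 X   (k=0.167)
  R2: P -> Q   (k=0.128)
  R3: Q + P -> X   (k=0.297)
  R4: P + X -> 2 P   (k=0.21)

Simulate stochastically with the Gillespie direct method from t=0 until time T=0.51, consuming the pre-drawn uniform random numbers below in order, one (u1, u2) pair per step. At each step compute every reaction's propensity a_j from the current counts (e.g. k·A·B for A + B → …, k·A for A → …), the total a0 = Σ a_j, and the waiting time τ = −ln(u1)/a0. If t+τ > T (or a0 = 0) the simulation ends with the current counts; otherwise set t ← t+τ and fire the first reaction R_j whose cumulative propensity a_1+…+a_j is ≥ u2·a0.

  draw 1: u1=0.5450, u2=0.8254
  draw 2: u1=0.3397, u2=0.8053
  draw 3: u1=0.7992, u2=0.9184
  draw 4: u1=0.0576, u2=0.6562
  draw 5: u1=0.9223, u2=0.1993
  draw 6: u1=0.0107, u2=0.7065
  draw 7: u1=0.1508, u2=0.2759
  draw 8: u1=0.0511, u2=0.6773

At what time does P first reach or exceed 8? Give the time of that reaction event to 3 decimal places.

t=0.000: Q=7 D=3 P=6 X=7
Draw 1: a1=1.169, a2=0.768, a3=12.474, a4=8.820, a0=23.231; τ=−ln(0.5450)/23.231=0.026 → t=0.026; u2·a0=0.8254·23.231=19.175; a1+…+a3=14.411 < 19.175 ≤ a1+…+a4=23.231 → R4 fires; Q=7 D=3 P=7 X=6
Draw 2: a1=1.002, a2=0.896, a3=14.553, a4=8.820, a0=25.271; τ=−ln(0.3397)/25.271=0.043 → t=0.069; u2·a0=0.8053·25.271=20.351; a1+…+a3=16.451 < 20.351 ≤ a1+…+a4=25.271 → R4 fires; Q=7 D=3 P=8 X=5
Draw 3: a1=0.835, a2=1.024, a3=16.632, a4=8.400, a0=26.891; τ=−ln(0.7992)/26.891=0.008 → t=0.077; u2·a0=0.9184·26.891=24.697; a1+…+a3=18.491 < 24.697 ≤ a1+…+a4=26.891 → R4 fires; Q=7 D=3 P=9 X=4
Draw 4: a1=0.668, a2=1.152, a3=18.711, a4=7.560, a0=28.091; τ=−ln(0.0576)/28.091=0.102 → t=0.179; u2·a0=0.6562·28.091=18.433; a1+a2=1.820 < 18.433 ≤ a1+…+a3=20.531 → R3 fires; Q=6 D=3 P=8 X=5
Draw 5: a1=0.835, a2=1.024, a3=14.256, a4=8.400, a0=24.515; τ=−ln(0.9223)/24.515=0.003 → t=0.182; u2·a0=0.1993·24.515=4.886; a1+a2=1.859 < 4.886 ≤ a1+…+a3=16.115 → R3 fires; Q=5 D=3 P=7 X=6
Draw 6: a1=1.002, a2=0.896, a3=10.395, a4=8.820, a0=21.113; τ=−ln(0.0107)/21.113=0.215 → t=0.397; u2·a0=0.7065·21.113=14.916; a1+…+a3=12.293 < 14.916 ≤ a1+…+a4=21.113 → R4 fires; Q=5 D=3 P=8 X=5
Draw 7: a1=0.835, a2=1.024, a3=11.880, a4=8.400, a0=22.139; τ=−ln(0.1508)/22.139=0.085 → t=0.482; u2·a0=0.2759·22.139=6.108; a1+a2=1.859 < 6.108 ≤ a1+…+a3=13.739 → R3 fires; Q=4 D=3 P=7 X=6
Draw 8: a1=1.002, a2=0.896, a3=8.316, a4=8.820, a0=19.034; τ=−ln(0.0511)/19.034=0.156 → t=0.639 > T=0.51: stop.
P first becomes ≥ 8 when it reaches 8 at the event at t=0.069.

Threshold first reached at t = 0.069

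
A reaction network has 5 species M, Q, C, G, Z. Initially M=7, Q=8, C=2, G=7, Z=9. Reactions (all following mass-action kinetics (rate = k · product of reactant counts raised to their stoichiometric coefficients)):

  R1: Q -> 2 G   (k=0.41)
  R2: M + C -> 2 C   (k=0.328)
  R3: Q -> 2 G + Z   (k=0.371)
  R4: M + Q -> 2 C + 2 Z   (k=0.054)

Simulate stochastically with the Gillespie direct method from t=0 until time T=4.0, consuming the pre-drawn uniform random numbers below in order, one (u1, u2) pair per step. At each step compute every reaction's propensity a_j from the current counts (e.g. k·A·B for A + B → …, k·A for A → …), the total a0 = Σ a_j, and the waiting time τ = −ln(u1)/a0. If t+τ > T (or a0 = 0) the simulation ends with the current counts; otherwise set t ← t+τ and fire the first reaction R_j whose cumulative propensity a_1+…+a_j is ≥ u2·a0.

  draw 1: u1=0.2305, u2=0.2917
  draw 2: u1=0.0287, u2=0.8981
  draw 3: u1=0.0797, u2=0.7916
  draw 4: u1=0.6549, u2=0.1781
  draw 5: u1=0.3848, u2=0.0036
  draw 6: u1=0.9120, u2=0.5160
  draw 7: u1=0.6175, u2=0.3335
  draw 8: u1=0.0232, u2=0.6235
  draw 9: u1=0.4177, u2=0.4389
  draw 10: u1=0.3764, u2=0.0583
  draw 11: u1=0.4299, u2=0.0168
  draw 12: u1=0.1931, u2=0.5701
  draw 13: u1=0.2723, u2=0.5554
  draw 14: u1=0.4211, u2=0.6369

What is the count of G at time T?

t=0.000: M=7 Q=8 C=2 G=7 Z=9
Draw 1: a1=3.280, a2=4.592, a3=2.968, a4=3.024, a0=13.864; τ=−ln(0.2305)/13.864=0.106 → t=0.106; u2·a0=0.2917·13.864=4.044; a1=3.280 < 4.044 ≤ a1+a2=7.872 → R2 fires; M=6 Q=8 C=3 G=7 Z=9
Draw 2: a1=3.280, a2=5.904, a3=2.968, a4=2.592, a0=14.744; τ=−ln(0.0287)/14.744=0.241 → t=0.347; u2·a0=0.8981·14.744=13.242; a1+…+a3=12.152 < 13.242 ≤ a1+…+a4=14.744 → R4 fires; M=5 Q=7 C=5 G=7 Z=11
Draw 3: a1=2.870, a2=8.200, a3=2.597, a4=1.890, a0=15.557; τ=−ln(0.0797)/15.557=0.163 → t=0.509; u2·a0=0.7916·15.557=12.315; a1+a2=11.070 < 12.315 ≤ a1+…+a3=13.667 → R3 fires; M=5 Q=6 C=5 G=9 Z=12
Draw 4: a1=2.460, a2=8.200, a3=2.226, a4=1.620, a0=14.506; τ=−ln(0.6549)/14.506=0.029 → t=0.538; u2·a0=0.1781·14.506=2.584; a1=2.460 < 2.584 ≤ a1+a2=10.660 → R2 fires; M=4 Q=6 C=6 G=9 Z=12
Draw 5: a1=2.460, a2=7.872, a3=2.226, a4=1.296, a0=13.854; τ=−ln(0.3848)/13.854=0.069 → t=0.607; u2·a0=0.0036·13.854=0.050 ≤ a1=2.460 → R1 fires; M=4 Q=5 C=6 G=11 Z=12
Draw 6: a1=2.050, a2=7.872, a3=1.855, a4=1.080, a0=12.857; τ=−ln(0.9120)/12.857=0.007 → t=0.615; u2·a0=0.5160·12.857=6.634; a1=2.050 < 6.634 ≤ a1+a2=9.922 → R2 fires; M=3 Q=5 C=7 G=11 Z=12
Draw 7: a1=2.050, a2=6.888, a3=1.855, a4=0.810, a0=11.603; τ=−ln(0.6175)/11.603=0.042 → t=0.656; u2·a0=0.3335·11.603=3.870; a1=2.050 < 3.870 ≤ a1+a2=8.938 → R2 fires; M=2 Q=5 C=8 G=11 Z=12
Draw 8: a1=2.050, a2=5.248, a3=1.855, a4=0.540, a0=9.693; τ=−ln(0.0232)/9.693=0.388 → t=1.044; u2·a0=0.6235·9.693=6.044; a1=2.050 < 6.044 ≤ a1+a2=7.298 → R2 fires; M=1 Q=5 C=9 G=11 Z=12
Draw 9: a1=2.050, a2=2.952, a3=1.855, a4=0.270, a0=7.127; τ=−ln(0.4177)/7.127=0.122 → t=1.167; u2·a0=0.4389·7.127=3.128; a1=2.050 < 3.128 ≤ a1+a2=5.002 → R2 fires; M=0 Q=5 C=10 G=11 Z=12
Draw 10: a1=2.050, a2=0.000, a3=1.855, a4=0.000, a0=3.905; τ=−ln(0.3764)/3.905=0.250 → t=1.417; u2·a0=0.0583·3.905=0.228 ≤ a1=2.050 → R1 fires; M=0 Q=4 C=10 G=13 Z=12
Draw 11: a1=1.640, a2=0.000, a3=1.484, a4=0.000, a0=3.124; τ=−ln(0.4299)/3.124=0.270 → t=1.687; u2·a0=0.0168·3.124=0.052 ≤ a1=1.640 → R1 fires; M=0 Q=3 C=10 G=15 Z=12
Draw 12: a1=1.230, a2=0.000, a3=1.113, a4=0.000, a0=2.343; τ=−ln(0.1931)/2.343=0.702 → t=2.389; u2·a0=0.5701·2.343=1.336; a1+a2=1.230 < 1.336 ≤ a1+…+a3=2.343 → R3 fires; M=0 Q=2 C=10 G=17 Z=13
Draw 13: a1=0.820, a2=0.000, a3=0.742, a4=0.000, a0=1.562; τ=−ln(0.2723)/1.562=0.833 → t=3.222; u2·a0=0.5554·1.562=0.868; a1+a2=0.820 < 0.868 ≤ a1+…+a3=1.562 → R3 fires; M=0 Q=1 C=10 G=19 Z=14
Draw 14: a1=0.410, a2=0.000, a3=0.371, a4=0.000, a0=0.781; τ=−ln(0.4211)/0.781=1.107 → t=4.329 > T=4.0: stop.
Read off G at T=4.0: 19

G at T = 19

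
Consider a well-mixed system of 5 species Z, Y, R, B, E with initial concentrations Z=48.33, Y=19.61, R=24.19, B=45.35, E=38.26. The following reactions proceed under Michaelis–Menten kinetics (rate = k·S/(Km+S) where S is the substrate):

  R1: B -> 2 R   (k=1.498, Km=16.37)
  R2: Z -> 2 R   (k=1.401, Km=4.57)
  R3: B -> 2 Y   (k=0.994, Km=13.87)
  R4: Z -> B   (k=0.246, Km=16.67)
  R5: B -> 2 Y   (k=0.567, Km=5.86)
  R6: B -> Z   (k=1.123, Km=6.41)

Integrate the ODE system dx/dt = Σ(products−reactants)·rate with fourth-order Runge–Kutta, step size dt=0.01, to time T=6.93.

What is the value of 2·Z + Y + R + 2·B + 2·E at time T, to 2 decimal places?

Check how each reaction changes W = 2·Z + Y + R + 2·B + 2·E (weight of products minus weight of reactants):
R1: B -> 2 R: (1·2) − (2·1) = 2 − 2 = 0
R2: Z -> 2 R: (1·2) − (2·1) = 2 − 2 = 0
R3: B -> 2 Y: (1·2) − (2·1) = 2 − 2 = 0
R4: Z -> B: (2·1) − (2·1) = 2 − 2 = 0
R5: B -> 2 Y: (1·2) − (2·1) = 2 − 2 = 0
R6: B -> Z: (2·1) − (2·1) = 2 − 2 = 0
Every reaction leaves W unchanged, so W is conserved and no simulation is needed: W(T) = W(0) = 2·48.33 + 19.61 + 24.19 + 2·45.35 + 2·38.26 = 307.68

Value at T = 307.68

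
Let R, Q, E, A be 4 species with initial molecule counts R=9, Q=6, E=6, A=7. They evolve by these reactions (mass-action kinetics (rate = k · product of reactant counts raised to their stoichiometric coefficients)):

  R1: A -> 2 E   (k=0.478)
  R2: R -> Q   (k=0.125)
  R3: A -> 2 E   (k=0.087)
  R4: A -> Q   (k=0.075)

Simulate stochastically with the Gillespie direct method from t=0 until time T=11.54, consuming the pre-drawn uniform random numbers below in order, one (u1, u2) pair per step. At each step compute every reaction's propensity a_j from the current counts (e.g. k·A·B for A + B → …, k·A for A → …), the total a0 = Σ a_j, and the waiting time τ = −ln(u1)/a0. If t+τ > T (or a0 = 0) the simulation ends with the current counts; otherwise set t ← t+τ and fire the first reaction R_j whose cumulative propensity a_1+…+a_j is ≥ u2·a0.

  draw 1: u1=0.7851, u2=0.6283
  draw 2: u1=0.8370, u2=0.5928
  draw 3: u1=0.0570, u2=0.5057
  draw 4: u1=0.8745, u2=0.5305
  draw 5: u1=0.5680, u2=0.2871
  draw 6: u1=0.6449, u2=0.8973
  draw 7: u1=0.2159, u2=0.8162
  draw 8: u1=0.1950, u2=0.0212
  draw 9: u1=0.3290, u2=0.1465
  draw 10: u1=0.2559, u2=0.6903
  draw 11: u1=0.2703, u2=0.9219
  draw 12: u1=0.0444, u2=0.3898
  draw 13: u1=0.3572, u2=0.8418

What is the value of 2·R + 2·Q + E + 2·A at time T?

Check how each reaction changes W = 2·R + 2·Q + E + 2·A (weight of products minus weight of reactants):
R1: A -> 2 E: (1·2) − (2·1) = 2 − 2 = 0
R2: R -> Q: (2·1) − (2·1) = 2 − 2 = 0
R3: A -> 2 E: (1·2) − (2·1) = 2 − 2 = 0
R4: A -> Q: (2·1) − (2·1) = 2 − 2 = 0
Every reaction leaves W unchanged, so W is conserved and no simulation is needed: W(T) = W(0) = 2·9 + 2·6 + 6 + 2·7 = 50

Value at T = 50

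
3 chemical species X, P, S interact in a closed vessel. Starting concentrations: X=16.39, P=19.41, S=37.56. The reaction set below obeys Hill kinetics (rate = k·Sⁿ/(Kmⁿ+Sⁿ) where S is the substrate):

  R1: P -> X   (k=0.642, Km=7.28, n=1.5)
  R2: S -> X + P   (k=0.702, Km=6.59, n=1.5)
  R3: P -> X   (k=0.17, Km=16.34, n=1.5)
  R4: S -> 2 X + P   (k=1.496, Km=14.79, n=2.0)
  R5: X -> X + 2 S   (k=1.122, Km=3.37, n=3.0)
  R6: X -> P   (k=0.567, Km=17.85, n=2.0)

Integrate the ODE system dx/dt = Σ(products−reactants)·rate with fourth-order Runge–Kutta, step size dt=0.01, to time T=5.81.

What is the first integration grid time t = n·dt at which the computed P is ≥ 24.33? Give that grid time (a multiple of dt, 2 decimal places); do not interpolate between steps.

RK4 with dt=0.01: 581 steps to T=5.81. Trajectory (selected grid times):
t=0.00: X=16.39 P=19.41 S=37.56
t=0.65: X=18.72 P=20.45 S=37.74
t=1.29: X=21.01 P=21.50 S=37.92
t=1.94: X=23.32 P=22.57 S=38.10
t=2.58: X=25.58 P=23.64 S=38.28
t=2.98: X=27.00 P=24.32 S=38.40
t=2.99: X=27.03 P=24.34 S=38.40
t=3.23: X=27.88 P=24.74 S=38.47
t=3.87: X=30.13 P=25.83 S=38.65
t=4.52: X=32.41 P=26.95 S=38.83
t=5.16: X=34.66 P=28.05 S=39.01
t=5.81: X=36.94 P=29.18 S=39.19
P(2.98)=24.319 < 24.33 but P(2.99)=24.336 ≥ 24.33, so the first grid time is t=2.99.

Threshold first reached at t = 2.99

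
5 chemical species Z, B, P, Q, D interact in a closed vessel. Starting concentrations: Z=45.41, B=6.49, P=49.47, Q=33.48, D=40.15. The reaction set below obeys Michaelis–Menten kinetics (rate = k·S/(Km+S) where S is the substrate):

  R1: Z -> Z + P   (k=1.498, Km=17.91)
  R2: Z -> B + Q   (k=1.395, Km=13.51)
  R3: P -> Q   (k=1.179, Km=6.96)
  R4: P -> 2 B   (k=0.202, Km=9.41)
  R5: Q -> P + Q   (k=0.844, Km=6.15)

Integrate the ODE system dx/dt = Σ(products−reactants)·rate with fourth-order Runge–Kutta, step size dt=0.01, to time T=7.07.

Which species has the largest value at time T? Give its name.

RK4 with dt=0.01: 707 steps to T=7.07. Trajectory (selected grid times):
t=0.00: Z=45.41 B=6.49 P=49.47 Q=33.48 D=40.15
t=0.79: Z=44.56 B=7.61 P=49.93 Q=35.14 D=40.15
t=1.57: Z=43.73 B=8.70 P=50.38 Q=36.79 D=40.15
t=2.36: Z=42.89 B=9.81 P=50.84 Q=38.44 D=40.15
t=3.14: Z=42.06 B=10.91 P=51.29 Q=40.08 D=40.15
t=3.93: Z=41.23 B=12.01 P=51.74 Q=41.73 D=40.15
t=4.71: Z=40.41 B=13.09 P=52.18 Q=43.36 D=40.15
t=5.50: Z=39.59 B=14.19 P=52.63 Q=45.01 D=40.15
t=6.28: Z=38.78 B=15.26 P=53.07 Q=46.63 D=40.15
t=7.07: Z=37.97 B=16.35 P=53.50 Q=48.27 D=40.15
At T=7.07: Z=37.97 B=16.35 P=53.50 Q=48.27 D=40.15; the largest is P.

Dominant species at T: P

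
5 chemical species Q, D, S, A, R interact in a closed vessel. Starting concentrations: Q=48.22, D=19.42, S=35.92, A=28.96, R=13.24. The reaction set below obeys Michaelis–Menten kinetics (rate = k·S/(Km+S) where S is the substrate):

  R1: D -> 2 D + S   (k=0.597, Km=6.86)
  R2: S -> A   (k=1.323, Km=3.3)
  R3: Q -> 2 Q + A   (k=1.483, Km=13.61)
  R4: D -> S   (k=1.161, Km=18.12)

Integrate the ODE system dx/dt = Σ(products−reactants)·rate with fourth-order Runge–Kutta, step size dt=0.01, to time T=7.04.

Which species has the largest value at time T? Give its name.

Dominant species at T: Q

RK4 with dt=0.01: 704 steps to T=7.04. Trajectory (selected grid times):
t=0.00: Q=48.22 D=19.42 S=35.92 A=28.96 R=13.24
t=0.78: Q=49.12 D=19.30 S=35.79 A=30.81 R=13.24
t=1.56: Q=50.03 D=19.17 S=35.65 A=32.66 R=13.24
t=2.35: Q=50.95 D=19.05 S=35.51 A=34.54 R=13.24
t=3.13: Q=51.87 D=18.93 S=35.37 A=36.40 R=13.24
t=3.91: Q=52.79 D=18.81 S=35.23 A=38.26 R=13.24
t=4.69: Q=53.71 D=18.69 S=35.09 A=40.13 R=13.24
t=5.48: Q=54.64 D=18.57 S=34.95 A=42.02 R=13.24
t=6.26: Q=55.57 D=18.45 S=34.80 A=43.89 R=13.24
t=7.04: Q=56.50 D=18.33 S=34.65 A=45.76 R=13.24
At T=7.04: Q=56.50 D=18.33 S=34.65 A=45.76 R=13.24; the largest is Q.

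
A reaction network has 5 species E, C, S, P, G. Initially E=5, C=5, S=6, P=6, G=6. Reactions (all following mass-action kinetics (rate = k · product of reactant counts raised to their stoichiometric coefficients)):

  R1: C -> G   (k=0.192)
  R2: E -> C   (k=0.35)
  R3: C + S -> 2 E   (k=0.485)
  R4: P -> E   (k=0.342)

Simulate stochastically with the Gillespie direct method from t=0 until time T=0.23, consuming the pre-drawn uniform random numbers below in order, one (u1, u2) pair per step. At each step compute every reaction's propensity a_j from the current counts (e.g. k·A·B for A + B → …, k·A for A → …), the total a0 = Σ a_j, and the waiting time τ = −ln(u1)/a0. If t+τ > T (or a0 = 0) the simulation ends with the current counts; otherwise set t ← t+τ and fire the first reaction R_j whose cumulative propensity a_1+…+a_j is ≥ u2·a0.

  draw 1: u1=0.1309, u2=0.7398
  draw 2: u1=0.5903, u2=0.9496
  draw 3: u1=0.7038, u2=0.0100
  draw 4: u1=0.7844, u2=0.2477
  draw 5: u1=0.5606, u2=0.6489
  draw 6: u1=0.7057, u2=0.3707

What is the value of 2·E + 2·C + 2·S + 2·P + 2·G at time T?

Check how each reaction changes W = 2·E + 2·C + 2·S + 2·P + 2·G (weight of products minus weight of reactants):
R1: C -> G: (2·1) − (2·1) = 2 − 2 = 0
R2: E -> C: (2·1) − (2·1) = 2 − 2 = 0
R3: C + S -> 2 E: (2·2) − (2·1 + 2·1) = 4 − 4 = 0
R4: P -> E: (2·1) − (2·1) = 2 − 2 = 0
Every reaction leaves W unchanged, so W is conserved and no simulation is needed: W(T) = W(0) = 2·5 + 2·5 + 2·6 + 2·6 + 2·6 = 56

Value at T = 56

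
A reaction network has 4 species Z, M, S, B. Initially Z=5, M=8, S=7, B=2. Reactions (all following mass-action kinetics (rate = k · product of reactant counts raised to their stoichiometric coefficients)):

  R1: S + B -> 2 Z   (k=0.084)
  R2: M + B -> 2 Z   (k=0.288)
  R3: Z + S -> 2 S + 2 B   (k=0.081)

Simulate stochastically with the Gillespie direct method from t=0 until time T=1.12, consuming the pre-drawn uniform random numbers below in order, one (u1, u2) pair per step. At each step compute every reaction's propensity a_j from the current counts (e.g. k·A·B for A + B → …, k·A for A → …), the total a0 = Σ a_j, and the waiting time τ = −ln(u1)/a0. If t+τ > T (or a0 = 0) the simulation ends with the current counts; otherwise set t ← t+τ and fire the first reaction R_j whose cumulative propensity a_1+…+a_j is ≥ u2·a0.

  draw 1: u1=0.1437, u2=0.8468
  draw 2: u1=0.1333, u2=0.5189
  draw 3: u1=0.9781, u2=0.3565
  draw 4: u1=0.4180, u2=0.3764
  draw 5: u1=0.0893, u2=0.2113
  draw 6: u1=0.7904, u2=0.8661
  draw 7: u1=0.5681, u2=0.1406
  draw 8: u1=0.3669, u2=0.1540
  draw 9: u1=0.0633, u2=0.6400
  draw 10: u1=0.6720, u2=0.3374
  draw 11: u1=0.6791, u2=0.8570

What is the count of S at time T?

t=0.000: Z=5 M=8 S=7 B=2
Draw 1: a1=1.176, a2=4.608, a3=2.835, a0=8.619; τ=−ln(0.1437)/8.619=0.225 → t=0.225; u2·a0=0.8468·8.619=7.299; a1+a2=5.784 < 7.299 ≤ a1+…+a3=8.619 → R3 fires; Z=4 M=8 S=8 B=4
Draw 2: a1=2.688, a2=9.216, a3=2.592, a0=14.496; τ=−ln(0.1333)/14.496=0.139 → t=0.364; u2·a0=0.5189·14.496=7.522; a1=2.688 < 7.522 ≤ a1+a2=11.904 → R2 fires; Z=6 M=7 S=8 B=3
Draw 3: a1=2.016, a2=6.048, a3=3.888, a0=11.952; τ=−ln(0.9781)/11.952=0.002 → t=0.366; u2·a0=0.3565·11.952=4.261; a1=2.016 < 4.261 ≤ a1+a2=8.064 → R2 fires; Z=8 M=6 S=8 B=2
Draw 4: a1=1.344, a2=3.456, a3=5.184, a0=9.984; τ=−ln(0.4180)/9.984=0.087 → t=0.453; u2·a0=0.3764·9.984=3.758; a1=1.344 < 3.758 ≤ a1+a2=4.800 → R2 fires; Z=10 M=5 S=8 B=1
Draw 5: a1=0.672, a2=1.440, a3=6.480, a0=8.592; τ=−ln(0.0893)/8.592=0.281 → t=0.734; u2·a0=0.2113·8.592=1.815; a1=0.672 < 1.815 ≤ a1+a2=2.112 → R2 fires; Z=12 M=4 S=8 B=0
Draw 6: a1=0.000, a2=0.000, a3=7.776, a0=7.776; τ=−ln(0.7904)/7.776=0.030 → t=0.765; u2·a0=0.8661·7.776=6.735; a1+a2=0.000 < 6.735 ≤ a1+…+a3=7.776 → R3 fires; Z=11 M=4 S=9 B=2
Draw 7: a1=1.512, a2=2.304, a3=8.019, a0=11.835; τ=−ln(0.5681)/11.835=0.048 → t=0.813; u2·a0=0.1406·11.835=1.664; a1=1.512 < 1.664 ≤ a1+a2=3.816 → R2 fires; Z=13 M=3 S=9 B=1
Draw 8: a1=0.756, a2=0.864, a3=9.477, a0=11.097; τ=−ln(0.3669)/11.097=0.090 → t=0.903; u2·a0=0.1540·11.097=1.709; a1+a2=1.620 < 1.709 ≤ a1+…+a3=11.097 → R3 fires; Z=12 M=3 S=10 B=3
Draw 9: a1=2.520, a2=2.592, a3=9.720, a0=14.832; τ=−ln(0.0633)/14.832=0.186 → t=1.089; u2·a0=0.6400·14.832=9.492; a1+a2=5.112 < 9.492 ≤ a1+…+a3=14.832 → R3 fires; Z=11 M=3 S=11 B=5
Draw 10: a1=4.620, a2=4.320, a3=9.801, a0=18.741; τ=−ln(0.6720)/18.741=0.021 → t=1.110; u2·a0=0.3374·18.741=6.323; a1=4.620 < 6.323 ≤ a1+a2=8.940 → R2 fires; Z=13 M=2 S=11 B=4
Draw 11: a1=3.696, a2=2.304, a3=11.583, a0=17.583; τ=−ln(0.6791)/17.583=0.022 → t=1.132 > T=1.12: stop.
Read off S at T=1.12: 11

S at T = 11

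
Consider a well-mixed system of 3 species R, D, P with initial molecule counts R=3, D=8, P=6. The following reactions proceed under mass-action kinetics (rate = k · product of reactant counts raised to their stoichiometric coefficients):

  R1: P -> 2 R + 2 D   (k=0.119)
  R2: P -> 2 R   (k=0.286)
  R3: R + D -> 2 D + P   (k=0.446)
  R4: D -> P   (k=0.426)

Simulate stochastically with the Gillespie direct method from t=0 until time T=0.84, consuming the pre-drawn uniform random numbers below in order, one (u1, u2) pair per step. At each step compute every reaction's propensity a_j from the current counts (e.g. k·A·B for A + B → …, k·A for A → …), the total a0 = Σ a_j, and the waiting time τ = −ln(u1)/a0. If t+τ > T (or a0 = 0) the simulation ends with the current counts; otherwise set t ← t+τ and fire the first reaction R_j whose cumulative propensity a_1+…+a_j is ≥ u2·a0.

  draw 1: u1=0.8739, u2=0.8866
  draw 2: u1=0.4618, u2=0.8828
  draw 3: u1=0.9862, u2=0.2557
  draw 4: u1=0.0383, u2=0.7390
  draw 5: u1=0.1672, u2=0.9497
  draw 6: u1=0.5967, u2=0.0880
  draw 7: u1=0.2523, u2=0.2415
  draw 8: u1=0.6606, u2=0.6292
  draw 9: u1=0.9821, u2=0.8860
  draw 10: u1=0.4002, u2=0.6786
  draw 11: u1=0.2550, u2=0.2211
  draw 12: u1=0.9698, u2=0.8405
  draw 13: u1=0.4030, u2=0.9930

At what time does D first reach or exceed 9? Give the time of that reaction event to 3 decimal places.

Threshold first reached at t = 0.525

t=0.000: R=3 D=8 P=6
Draw 1: a1=0.714, a2=1.716, a3=10.704, a4=3.408, a0=16.542; τ=−ln(0.8739)/16.542=0.008 → t=0.008; u2·a0=0.8866·16.542=14.666; a1+…+a3=13.134 < 14.666 ≤ a1+…+a4=16.542 → R4 fires; R=3 D=7 P=7
Draw 2: a1=0.833, a2=2.002, a3=9.366, a4=2.982, a0=15.183; τ=−ln(0.4618)/15.183=0.051 → t=0.059; u2·a0=0.8828·15.183=13.404; a1+…+a3=12.201 < 13.404 ≤ a1+…+a4=15.183 → R4 fires; R=3 D=6 P=8
Draw 3: a1=0.952, a2=2.288, a3=8.028, a4=2.556, a0=13.824; τ=−ln(0.9862)/13.824=0.001 → t=0.060; u2·a0=0.2557·13.824=3.535; a1+a2=3.240 < 3.535 ≤ a1+…+a3=11.268 → R3 fires; R=2 D=7 P=9
Draw 4: a1=1.071, a2=2.574, a3=6.244, a4=2.982, a0=12.871; τ=−ln(0.0383)/12.871=0.253 → t=0.314; u2·a0=0.7390·12.871=9.512; a1+a2=3.645 < 9.512 ≤ a1+…+a3=9.889 → R3 fires; R=1 D=8 P=10
Draw 5: a1=1.190, a2=2.860, a3=3.568, a4=3.408, a0=11.026; τ=−ln(0.1672)/11.026=0.162 → t=0.476; u2·a0=0.9497·11.026=10.471; a1+…+a3=7.618 < 10.471 ≤ a1+…+a4=11.026 → R4 fires; R=1 D=7 P=11
Draw 6: a1=1.309, a2=3.146, a3=3.122, a4=2.982, a0=10.559; τ=−ln(0.5967)/10.559=0.049 → t=0.525; u2·a0=0.0880·10.559=0.929 ≤ a1=1.309 → R1 fires; R=3 D=9 P=10
Draw 7: a1=1.190, a2=2.860, a3=12.042, a4=3.834, a0=19.926; τ=−ln(0.2523)/19.926=0.069 → t=0.594; u2·a0=0.2415·19.926=4.812; a1+a2=4.050 < 4.812 ≤ a1+…+a3=16.092 → R3 fires; R=2 D=10 P=11
Draw 8: a1=1.309, a2=3.146, a3=8.920, a4=4.260, a0=17.635; τ=−ln(0.6606)/17.635=0.024 → t=0.617; u2·a0=0.6292·17.635=11.096; a1+a2=4.455 < 11.096 ≤ a1+…+a3=13.375 → R3 fires; R=1 D=11 P=12
Draw 9: a1=1.428, a2=3.432, a3=4.906, a4=4.686, a0=14.452; τ=−ln(0.9821)/14.452=0.001 → t=0.618; u2·a0=0.8860·14.452=12.804; a1+…+a3=9.766 < 12.804 ≤ a1+…+a4=14.452 → R4 fires; R=1 D=10 P=13
Draw 10: a1=1.547, a2=3.718, a3=4.460, a4=4.260, a0=13.985; τ=−ln(0.4002)/13.985=0.065 → t=0.684; u2·a0=0.6786·13.985=9.490; a1+a2=5.265 < 9.490 ≤ a1+…+a3=9.725 → R3 fires; R=0 D=11 P=14
Draw 11: a1=1.666, a2=4.004, a3=0.000, a4=4.686, a0=10.356; τ=−ln(0.2550)/10.356=0.132 → t=0.816; u2·a0=0.2211·10.356=2.290; a1=1.666 < 2.290 ≤ a1+a2=5.670 → R2 fires; R=2 D=11 P=13
Draw 12: a1=1.547, a2=3.718, a3=9.812, a4=4.686, a0=19.763; τ=−ln(0.9698)/19.763=0.002 → t=0.817; u2·a0=0.8405·19.763=16.611; a1+…+a3=15.077 < 16.611 ≤ a1+…+a4=19.763 → R4 fires; R=2 D=10 P=14
Draw 13: a1=1.666, a2=4.004, a3=8.920, a4=4.260, a0=18.850; τ=−ln(0.4030)/18.850=0.048 → t=0.866 > T=0.84: stop.
D first becomes ≥ 9 when it reaches 9 at the event at t=0.525.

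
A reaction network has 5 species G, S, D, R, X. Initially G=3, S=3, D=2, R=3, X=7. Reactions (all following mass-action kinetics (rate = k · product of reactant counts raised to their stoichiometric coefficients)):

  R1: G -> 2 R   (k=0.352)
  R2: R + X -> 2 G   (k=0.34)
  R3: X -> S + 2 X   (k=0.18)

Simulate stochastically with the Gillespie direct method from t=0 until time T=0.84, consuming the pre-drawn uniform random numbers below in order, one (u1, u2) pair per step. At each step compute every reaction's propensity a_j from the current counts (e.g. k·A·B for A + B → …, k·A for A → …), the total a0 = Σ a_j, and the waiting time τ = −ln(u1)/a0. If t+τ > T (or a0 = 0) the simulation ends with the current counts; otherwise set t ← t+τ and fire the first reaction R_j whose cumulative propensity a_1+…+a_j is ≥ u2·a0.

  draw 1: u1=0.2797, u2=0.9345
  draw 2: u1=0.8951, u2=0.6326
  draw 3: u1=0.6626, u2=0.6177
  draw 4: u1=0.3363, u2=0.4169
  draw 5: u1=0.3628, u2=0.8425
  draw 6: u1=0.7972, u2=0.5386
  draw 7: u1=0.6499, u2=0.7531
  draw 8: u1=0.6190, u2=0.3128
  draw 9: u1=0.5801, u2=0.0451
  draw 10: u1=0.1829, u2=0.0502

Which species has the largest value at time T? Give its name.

t=0.000: G=3 S=3 D=2 R=3 X=7
Draw 1: a1=1.056, a2=7.140, a3=1.260, a0=9.456; τ=−ln(0.2797)/9.456=0.135 → t=0.135; u2·a0=0.9345·9.456=8.837; a1+a2=8.196 < 8.837 ≤ a1+…+a3=9.456 → R3 fires; G=3 S=4 D=2 R=3 X=8
Draw 2: a1=1.056, a2=8.160, a3=1.440, a0=10.656; τ=−ln(0.8951)/10.656=0.010 → t=0.145; u2·a0=0.6326·10.656=6.741; a1=1.056 < 6.741 ≤ a1+a2=9.216 → R2 fires; G=5 S=4 D=2 R=2 X=7
Draw 3: a1=1.760, a2=4.760, a3=1.260, a0=7.780; τ=−ln(0.6626)/7.780=0.053 → t=0.198; u2·a0=0.6177·7.780=4.806; a1=1.760 < 4.806 ≤ a1+a2=6.520 → R2 fires; G=7 S=4 D=2 R=1 X=6
Draw 4: a1=2.464, a2=2.040, a3=1.080, a0=5.584; τ=−ln(0.3363)/5.584=0.195 → t=0.393; u2·a0=0.4169·5.584=2.328 ≤ a1=2.464 → R1 fires; G=6 S=4 D=2 R=3 X=6
Draw 5: a1=2.112, a2=6.120, a3=1.080, a0=9.312; τ=−ln(0.3628)/9.312=0.109 → t=0.502; u2·a0=0.8425·9.312=7.845; a1=2.112 < 7.845 ≤ a1+a2=8.232 → R2 fires; G=8 S=4 D=2 R=2 X=5
Draw 6: a1=2.816, a2=3.400, a3=0.900, a0=7.116; τ=−ln(0.7972)/7.116=0.032 → t=0.534; u2·a0=0.5386·7.116=3.833; a1=2.816 < 3.833 ≤ a1+a2=6.216 → R2 fires; G=10 S=4 D=2 R=1 X=4
Draw 7: a1=3.520, a2=1.360, a3=0.720, a0=5.600; τ=−ln(0.6499)/5.600=0.077 → t=0.611; u2·a0=0.7531·5.600=4.217; a1=3.520 < 4.217 ≤ a1+a2=4.880 → R2 fires; G=12 S=4 D=2 R=0 X=3
Draw 8: a1=4.224, a2=0.000, a3=0.540, a0=4.764; τ=−ln(0.6190)/4.764=0.101 → t=0.712; u2·a0=0.3128·4.764=1.490 ≤ a1=4.224 → R1 fires; G=11 S=4 D=2 R=2 X=3
Draw 9: a1=3.872, a2=2.040, a3=0.540, a0=6.452; τ=−ln(0.5801)/6.452=0.084 → t=0.796; u2·a0=0.0451·6.452=0.291 ≤ a1=3.872 → R1 fires; G=10 S=4 D=2 R=4 X=3
Draw 10: a1=3.520, a2=4.080, a3=0.540, a0=8.140; τ=−ln(0.1829)/8.140=0.209 → t=1.005 > T=0.84: stop.
At T=0.84: G=10 S=4 D=2 R=4 X=3; the largest is G.

Dominant species at T: G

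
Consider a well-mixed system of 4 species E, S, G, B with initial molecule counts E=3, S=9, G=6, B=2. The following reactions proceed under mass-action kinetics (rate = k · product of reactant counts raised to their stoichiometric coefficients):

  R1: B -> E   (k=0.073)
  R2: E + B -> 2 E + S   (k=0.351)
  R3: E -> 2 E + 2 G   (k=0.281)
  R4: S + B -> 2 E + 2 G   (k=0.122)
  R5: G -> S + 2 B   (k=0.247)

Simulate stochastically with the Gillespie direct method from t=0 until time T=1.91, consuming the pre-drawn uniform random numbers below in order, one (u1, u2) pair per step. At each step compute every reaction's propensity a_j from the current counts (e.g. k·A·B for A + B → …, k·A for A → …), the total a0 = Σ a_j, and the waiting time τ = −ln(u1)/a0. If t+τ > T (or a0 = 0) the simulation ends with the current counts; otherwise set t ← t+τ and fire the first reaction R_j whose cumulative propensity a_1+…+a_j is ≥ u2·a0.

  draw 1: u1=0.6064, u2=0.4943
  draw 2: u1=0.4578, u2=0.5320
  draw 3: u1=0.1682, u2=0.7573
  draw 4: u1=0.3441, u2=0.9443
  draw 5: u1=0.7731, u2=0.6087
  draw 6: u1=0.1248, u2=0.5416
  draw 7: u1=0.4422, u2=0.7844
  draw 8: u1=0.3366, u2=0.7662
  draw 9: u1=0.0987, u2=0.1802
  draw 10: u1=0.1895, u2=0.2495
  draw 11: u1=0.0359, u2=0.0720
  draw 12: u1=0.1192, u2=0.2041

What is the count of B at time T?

t=0.000: E=3 S=9 G=6 B=2
Draw 1: a1=0.146, a2=2.106, a3=0.843, a4=2.196, a5=1.482, a0=6.773; τ=−ln(0.6064)/6.773=0.074 → t=0.074; u2·a0=0.4943·6.773=3.348; a1+…+a3=3.095 < 3.348 ≤ a1+…+a4=5.291 → R4 fires; E=5 S=8 G=8 B=1
Draw 2: a1=0.073, a2=1.755, a3=1.405, a4=0.976, a5=1.976, a0=6.185; τ=−ln(0.4578)/6.185=0.126 → t=0.200; u2·a0=0.5320·6.185=3.290; a1+…+a3=3.233 < 3.290 ≤ a1+…+a4=4.209 → R4 fires; E=7 S=7 G=10 B=0
Draw 3: a1=0.000, a2=0.000, a3=1.967, a4=0.000, a5=2.470, a0=4.437; τ=−ln(0.1682)/4.437=0.402 → t=0.602; u2·a0=0.7573·4.437=3.360; a1+…+a4=1.967 < 3.360 ≤ a1+…+a5=4.437 → R5 fires; E=7 S=8 G=9 B=2
Draw 4: a1=0.146, a2=4.914, a3=1.967, a4=1.952, a5=2.223, a0=11.202; τ=−ln(0.3441)/11.202=0.095 → t=0.697; u2·a0=0.9443·11.202=10.578; a1+…+a4=8.979 < 10.578 ≤ a1+…+a5=11.202 → R5 fires; E=7 S=9 G=8 B=4
Draw 5: a1=0.292, a2=9.828, a3=1.967, a4=4.392, a5=1.976, a0=18.455; τ=−ln(0.7731)/18.455=0.014 → t=0.711; u2·a0=0.6087·18.455=11.234; a1+a2=10.120 < 11.234 ≤ a1+…+a3=12.087 → R3 fires; E=8 S=9 G=10 B=4
Draw 6: a1=0.292, a2=11.232, a3=2.248, a4=4.392, a5=2.470, a0=20.634; τ=−ln(0.1248)/20.634=0.101 → t=0.812; u2·a0=0.5416·20.634=11.175; a1=0.292 < 11.175 ≤ a1+a2=11.524 → R2 fires; E=9 S=10 G=10 B=3
Draw 7: a1=0.219, a2=9.477, a3=2.529, a4=3.660, a5=2.470, a0=18.355; τ=−ln(0.4422)/18.355=0.044 → t=0.856; u2·a0=0.7844·18.355=14.398; a1+…+a3=12.225 < 14.398 ≤ a1+…+a4=15.885 → R4 fires; E=11 S=9 G=12 B=2
Draw 8: a1=0.146, a2=7.722, a3=3.091, a4=2.196, a5=2.964, a0=16.119; τ=−ln(0.3366)/16.119=0.068 → t=0.924; u2·a0=0.7662·16.119=12.350; a1+…+a3=10.959 < 12.350 ≤ a1+…+a4=13.155 → R4 fires; E=13 S=8 G=14 B=1
Draw 9: a1=0.073, a2=4.563, a3=3.653, a4=0.976, a5=3.458, a0=12.723; τ=−ln(0.0987)/12.723=0.182 → t=1.106; u2·a0=0.1802·12.723=2.293; a1=0.073 < 2.293 ≤ a1+a2=4.636 → R2 fires; E=14 S=9 G=14 B=0
Draw 10: a1=0.000, a2=0.000, a3=3.934, a4=0.000, a5=3.458, a0=7.392; τ=−ln(0.1895)/7.392=0.225 → t=1.331; u2·a0=0.2495·7.392=1.844; a1+a2=0.000 < 1.844 ≤ a1+…+a3=3.934 → R3 fires; E=15 S=9 G=16 B=0
Draw 11: a1=0.000, a2=0.000, a3=4.215, a4=0.000, a5=3.952, a0=8.167; τ=−ln(0.0359)/8.167=0.407 → t=1.738; u2·a0=0.0720·8.167=0.588; a1+a2=0.000 < 0.588 ≤ a1+…+a3=4.215 → R3 fires; E=16 S=9 G=18 B=0
Draw 12: a1=0.000, a2=0.000, a3=4.496, a4=0.000, a5=4.446, a0=8.942; τ=−ln(0.1192)/8.942=0.238 → t=1.976 > T=1.91: stop.
Read off B at T=1.91: 0

B at T = 0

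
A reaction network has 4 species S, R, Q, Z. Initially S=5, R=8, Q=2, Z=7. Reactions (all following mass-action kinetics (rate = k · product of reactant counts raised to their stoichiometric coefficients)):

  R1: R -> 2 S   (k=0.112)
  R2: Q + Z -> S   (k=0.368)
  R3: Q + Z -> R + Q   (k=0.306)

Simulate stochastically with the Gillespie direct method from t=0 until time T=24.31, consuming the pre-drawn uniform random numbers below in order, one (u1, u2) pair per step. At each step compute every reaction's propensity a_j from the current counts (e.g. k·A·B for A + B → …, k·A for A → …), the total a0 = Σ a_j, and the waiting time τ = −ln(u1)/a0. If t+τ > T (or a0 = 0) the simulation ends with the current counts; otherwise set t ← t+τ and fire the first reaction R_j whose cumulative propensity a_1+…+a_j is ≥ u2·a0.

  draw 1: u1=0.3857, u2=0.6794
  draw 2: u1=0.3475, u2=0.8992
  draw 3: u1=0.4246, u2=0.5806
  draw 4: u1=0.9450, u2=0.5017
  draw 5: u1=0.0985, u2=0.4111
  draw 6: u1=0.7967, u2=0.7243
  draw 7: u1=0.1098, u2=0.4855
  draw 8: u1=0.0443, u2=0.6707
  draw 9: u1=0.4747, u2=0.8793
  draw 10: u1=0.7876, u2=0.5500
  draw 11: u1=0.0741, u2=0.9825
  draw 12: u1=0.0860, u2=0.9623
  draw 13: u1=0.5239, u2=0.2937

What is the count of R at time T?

R at T = 2

t=0.000: S=5 R=8 Q=2 Z=7
Draw 1: a1=0.896, a2=5.152, a3=4.284, a0=10.332; τ=−ln(0.3857)/10.332=0.092 → t=0.092; u2·a0=0.6794·10.332=7.020; a1+a2=6.048 < 7.020 ≤ a1+…+a3=10.332 → R3 fires; S=5 R=9 Q=2 Z=6
Draw 2: a1=1.008, a2=4.416, a3=3.672, a0=9.096; τ=−ln(0.3475)/9.096=0.116 → t=0.208; u2·a0=0.8992·9.096=8.179; a1+a2=5.424 < 8.179 ≤ a1+…+a3=9.096 → R3 fires; S=5 R=10 Q=2 Z=5
Draw 3: a1=1.120, a2=3.680, a3=3.060, a0=7.860; τ=−ln(0.4246)/7.860=0.109 → t=0.317; u2·a0=0.5806·7.860=4.564; a1=1.120 < 4.564 ≤ a1+a2=4.800 → R2 fires; S=6 R=10 Q=1 Z=4
Draw 4: a1=1.120, a2=1.472, a3=1.224, a0=3.816; τ=−ln(0.9450)/3.816=0.015 → t=0.332; u2·a0=0.5017·3.816=1.914; a1=1.120 < 1.914 ≤ a1+a2=2.592 → R2 fires; S=7 R=10 Q=0 Z=3
Draw 5: a1=1.120, a2=0.000, a3=0.000, a0=1.120; τ=−ln(0.0985)/1.120=2.069 → t=2.402; u2·a0=0.4111·1.120=0.460 ≤ a1=1.120 → R1 fires; S=9 R=9 Q=0 Z=3
Draw 6: a1=1.008, a2=0.000, a3=0.000, a0=1.008; τ=−ln(0.7967)/1.008=0.225 → t=2.627; u2·a0=0.7243·1.008=0.730 ≤ a1=1.008 → R1 fires; S=11 R=8 Q=0 Z=3
Draw 7: a1=0.896, a2=0.000, a3=0.000, a0=0.896; τ=−ln(0.1098)/0.896=2.466 → t=5.093; u2·a0=0.4855·0.896=0.435 ≤ a1=0.896 → R1 fires; S=13 R=7 Q=0 Z=3
Draw 8: a1=0.784, a2=0.000, a3=0.000, a0=0.784; τ=−ln(0.0443)/0.784=3.975 → t=9.068; u2·a0=0.6707·0.784=0.526 ≤ a1=0.784 → R1 fires; S=15 R=6 Q=0 Z=3
Draw 9: a1=0.672, a2=0.000, a3=0.000, a0=0.672; τ=−ln(0.4747)/0.672=1.109 → t=10.177; u2·a0=0.8793·0.672=0.591 ≤ a1=0.672 → R1 fires; S=17 R=5 Q=0 Z=3
Draw 10: a1=0.560, a2=0.000, a3=0.000, a0=0.560; τ=−ln(0.7876)/0.560=0.426 → t=10.603; u2·a0=0.5500·0.560=0.308 ≤ a1=0.560 → R1 fires; S=19 R=4 Q=0 Z=3
Draw 11: a1=0.448, a2=0.000, a3=0.000, a0=0.448; τ=−ln(0.0741)/0.448=5.809 → t=16.412; u2·a0=0.9825·0.448=0.440 ≤ a1=0.448 → R1 fires; S=21 R=3 Q=0 Z=3
Draw 12: a1=0.336, a2=0.000, a3=0.000, a0=0.336; τ=−ln(0.0860)/0.336=7.302 → t=23.714; u2·a0=0.9623·0.336=0.323 ≤ a1=0.336 → R1 fires; S=23 R=2 Q=0 Z=3
Draw 13: a1=0.224, a2=0.000, a3=0.000, a0=0.224; τ=−ln(0.5239)/0.224=2.886 → t=26.600 > T=24.31: stop.
Read off R at T=24.31: 2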